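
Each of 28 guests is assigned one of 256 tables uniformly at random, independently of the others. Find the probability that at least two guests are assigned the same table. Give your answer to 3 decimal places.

It's easier to compute the probability that all 28 are distinct.
P(all distinct) = 256/256 · 255/256 · ··· · 229/256 ≈ 0.216.
So the probability of at least one match is 1 − 0.216 = 0.784.

0.784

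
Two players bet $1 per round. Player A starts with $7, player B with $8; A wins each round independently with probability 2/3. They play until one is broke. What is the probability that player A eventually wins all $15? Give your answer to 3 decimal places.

0.992

Let r = q/p = (1/3)/(2/3) = 1/2. The recurrence P(i) = p·P(i+1) + q·P(i−1) with P(0)=0, P(15)=1 gives P(i) = (1 − r^i)/(1 − r^15).
P(7) = (1 − (1/2)^7) / (1 − (1/2)^15) = 32512/32767 ≈ 0.992.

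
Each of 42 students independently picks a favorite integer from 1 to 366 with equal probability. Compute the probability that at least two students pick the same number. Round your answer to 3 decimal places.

0.913

It's easier to compute the probability that all 42 are distinct.
P(all distinct) = 366/366 · 365/366 · ··· · 325/366 ≈ 0.087.
So the probability of at least one match is 1 − 0.087 = 0.913.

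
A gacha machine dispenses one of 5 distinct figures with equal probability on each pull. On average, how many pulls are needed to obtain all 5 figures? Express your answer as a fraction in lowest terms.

After i distinct types are collected, each trial gives a new one with probability (5−i)/5, so the expected wait for the next new type is 5/(5−i).
E = 5/5 + 5/4 + 5/3 + 5/2 + 5/1 = 137/12.

137/12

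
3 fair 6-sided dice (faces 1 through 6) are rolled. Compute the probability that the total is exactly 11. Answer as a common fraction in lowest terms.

There are 6^3 = 216 equally likely outcomes.
The number of ordered 3-tuples from {1,…,6} summing to 11 is 27.
P(sum = 11) = 27/216 = 1/8.

1/8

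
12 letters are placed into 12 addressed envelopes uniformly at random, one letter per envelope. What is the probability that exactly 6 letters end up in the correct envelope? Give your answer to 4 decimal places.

Choose which 6 of the 12 are fixed: C(12,6) = 924 ways.
The remaining 6 must have no fixed point: D(6) = 265.
P = 924·265/479001600 = 53/103680 ≈ 0.0005.

0.0005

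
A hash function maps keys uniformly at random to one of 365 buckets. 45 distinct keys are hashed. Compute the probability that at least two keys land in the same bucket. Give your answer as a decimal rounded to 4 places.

0.9410

It's easier to compute the probability that all 45 are distinct.
P(all distinct) = 365/365 · 364/365 · ··· · 321/365 ≈ 0.0590.
So the probability of at least one match is 1 − 0.0590 = 0.9410.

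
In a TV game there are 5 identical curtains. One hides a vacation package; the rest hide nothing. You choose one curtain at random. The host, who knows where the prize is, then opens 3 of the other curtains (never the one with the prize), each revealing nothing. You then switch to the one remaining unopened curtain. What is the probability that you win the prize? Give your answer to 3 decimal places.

Your original curtain holds the prize with probability 1/5, so the other 4 collectively hold it with probability 4/5.
The host can always find 3 empty curtains to open, so the reveals don't change that 4/5; it is now spread over the 1 remaining unopened curtain.
P(win by switching) = (4/5) · (1/1) = 4/5 ≈ 0.800.

0.800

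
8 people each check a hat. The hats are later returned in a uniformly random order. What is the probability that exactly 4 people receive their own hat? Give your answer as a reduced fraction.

1/64

Choose which 4 of the 8 are fixed: C(8,4) = 70 ways.
The remaining 4 must have no fixed point: D(4) = 9.
P = 70·9/40320 = 1/64.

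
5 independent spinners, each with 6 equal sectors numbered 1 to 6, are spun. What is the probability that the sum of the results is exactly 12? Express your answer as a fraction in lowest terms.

305/7776

There are 6^5 = 7776 equally likely outcomes.
The number of ordered 5-tuples from {1,…,6} summing to 12 is 305.
P(sum = 12) = 305/7776.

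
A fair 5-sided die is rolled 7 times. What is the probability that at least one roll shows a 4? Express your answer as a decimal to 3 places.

P(no roll shows a 4) = (4/5)^7 ≈ 0.210.
P(at least one) = 1 − 0.210 = 0.790.

0.790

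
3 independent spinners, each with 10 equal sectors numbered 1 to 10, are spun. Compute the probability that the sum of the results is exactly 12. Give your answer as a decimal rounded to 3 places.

0.055

There are 10^3 = 1000 equally likely outcomes.
The number of ordered 3-tuples from {1,…,10} summing to 12 is 55.
P(sum = 12) = 55/1000 = 11/200 ≈ 0.055.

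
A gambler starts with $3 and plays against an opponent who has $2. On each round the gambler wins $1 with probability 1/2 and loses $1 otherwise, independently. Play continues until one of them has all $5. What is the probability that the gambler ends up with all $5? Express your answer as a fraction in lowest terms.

With a fair step, P(i) = ½P(i−1) + ½P(i+1) with P(0)=0, P(5)=1 has the linear solution P(i) = i/5.
P(3) = 3/5.

3/5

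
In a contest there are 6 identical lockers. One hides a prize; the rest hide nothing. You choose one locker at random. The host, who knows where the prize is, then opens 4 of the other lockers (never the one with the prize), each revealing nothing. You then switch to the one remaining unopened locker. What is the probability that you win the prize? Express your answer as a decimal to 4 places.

0.8333

Your original locker holds the prize with probability 1/6, so the other 5 collectively hold it with probability 5/6.
The host can always find 4 empty lockers to open, so the reveals don't change that 5/6; it is now spread over the 1 remaining unopened locker.
P(win by switching) = (5/6) · (1/1) = 5/6 ≈ 0.8333.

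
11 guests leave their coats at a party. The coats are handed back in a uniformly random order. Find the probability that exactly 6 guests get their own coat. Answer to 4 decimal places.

Choose which 6 of the 11 are fixed: C(11,6) = 462 ways.
The remaining 5 must have no fixed point: D(5) = 44.
P = 462·44/39916800 = 11/21600 ≈ 0.0005.

0.0005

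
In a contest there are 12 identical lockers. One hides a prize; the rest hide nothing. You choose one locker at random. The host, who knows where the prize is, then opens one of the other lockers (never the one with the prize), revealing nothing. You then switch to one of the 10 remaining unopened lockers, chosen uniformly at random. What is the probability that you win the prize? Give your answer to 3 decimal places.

0.092

Your original locker holds the prize with probability 1/12, so the other 11 collectively hold it with probability 11/12.
The host can always find an empty locker to open, so this doesn't change that 11/12; it is now spread over the 10 remaining unopened lockers.
P(win by switching) = (11/12) · (1/10) = 11/120 ≈ 0.092.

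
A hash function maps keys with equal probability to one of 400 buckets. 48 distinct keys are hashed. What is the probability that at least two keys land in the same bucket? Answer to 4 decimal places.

0.9471

It's easier to compute the probability that all 48 are distinct.
P(all distinct) = 400/400 · 399/400 · ··· · 353/400 ≈ 0.0529.
So the probability of at least one match is 1 − 0.0529 = 0.9471.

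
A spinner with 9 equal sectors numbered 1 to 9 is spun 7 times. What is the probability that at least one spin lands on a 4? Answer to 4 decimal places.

0.5615

P(no spin lands on a 4) = (8/9)^7 ≈ 0.4385.
P(at least one) = 1 − 0.4385 = 0.5615.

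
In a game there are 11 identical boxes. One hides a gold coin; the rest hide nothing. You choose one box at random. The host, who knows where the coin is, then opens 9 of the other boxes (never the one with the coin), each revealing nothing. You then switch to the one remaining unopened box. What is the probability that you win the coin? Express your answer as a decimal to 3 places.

Your original box holds the coin with probability 1/11, so the other 10 collectively hold it with probability 10/11.
The host can always find 9 empty boxes to open, so the reveals don't change that 10/11; it is now spread over the 1 remaining unopened box.
P(win by switching) = (10/11) · (1/1) = 10/11 ≈ 0.909.

0.909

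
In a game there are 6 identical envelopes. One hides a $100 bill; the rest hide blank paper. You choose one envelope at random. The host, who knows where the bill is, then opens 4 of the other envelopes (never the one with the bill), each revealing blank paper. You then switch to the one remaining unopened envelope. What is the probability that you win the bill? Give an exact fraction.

Your original envelope holds the bill with probability 1/6, so the other 5 collectively hold it with probability 5/6.
The host can always find 4 empty envelopes to open, so the reveals don't change that 5/6; it is now spread over the 1 remaining unopened envelope.
P(win by switching) = (5/6) · (1/1) = 5/6.

5/6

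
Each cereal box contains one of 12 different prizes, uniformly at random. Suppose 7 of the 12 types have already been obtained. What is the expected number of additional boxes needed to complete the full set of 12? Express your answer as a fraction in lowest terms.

Starting from 7 distinct types, each trial gives a new one with probability (12−i)/12 when i types are held, so the wait for the next new type is 12/(12−i).
E = 12/5 + 12/4 + 12/3 + 12/2 + 12/1 = 137/5.

137/5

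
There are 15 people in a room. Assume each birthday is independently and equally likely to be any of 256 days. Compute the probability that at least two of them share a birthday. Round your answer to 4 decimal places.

It's easier to compute the probability that all 15 are distinct.
P(all distinct) = 256/256 · 255/256 · ··· · 242/256 ≈ 0.6583.
So the probability of at least one match is 1 − 0.6583 = 0.3417.

0.3417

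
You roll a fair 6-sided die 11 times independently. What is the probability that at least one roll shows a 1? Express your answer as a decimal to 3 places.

P(no roll shows a 1) = (5/6)^11 ≈ 0.135.
P(at least one) = 1 − 0.135 = 0.865.

0.865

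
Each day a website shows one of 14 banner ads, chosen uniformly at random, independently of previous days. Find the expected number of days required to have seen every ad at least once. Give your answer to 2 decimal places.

45.52

After i distinct types are collected, each trial gives a new one with probability (14−i)/14, so the expected wait for the next new type is 14/(14−i).
E = 14/14 + 14/13 + 14/12 + 14/11 + 14/10 + 14/9 + 14/8 + 14/7 + 14/6 + 14/5 + 14/4 + 14/3 + 14/2 + 14/1 = 1171733/25740 ≈ 45.52.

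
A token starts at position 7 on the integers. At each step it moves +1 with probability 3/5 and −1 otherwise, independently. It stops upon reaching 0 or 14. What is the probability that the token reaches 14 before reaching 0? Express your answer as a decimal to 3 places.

0.945

Let r = q/p = (2/5)/(3/5) = 2/3. The recurrence P(i) = p·P(i+1) + q·P(i−1) with P(0)=0, P(14)=1 gives P(i) = (1 − r^i)/(1 − r^14).
P(7) = (1 − (2/3)^7) / (1 − (2/3)^14) = 2187/2315 ≈ 0.945.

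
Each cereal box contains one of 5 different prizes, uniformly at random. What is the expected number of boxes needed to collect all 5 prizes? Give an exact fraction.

137/12

After i distinct types are collected, each trial gives a new one with probability (5−i)/5, so the expected wait for the next new type is 5/(5−i).
E = 5/5 + 5/4 + 5/3 + 5/2 + 5/1 = 137/12.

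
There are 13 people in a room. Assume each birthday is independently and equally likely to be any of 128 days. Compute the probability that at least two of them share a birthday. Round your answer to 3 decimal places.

0.468

It's easier to compute the probability that all 13 are distinct.
P(all distinct) = 128/128 · 127/128 · ··· · 116/128 ≈ 0.532.
So the probability of at least one match is 1 − 0.532 = 0.468.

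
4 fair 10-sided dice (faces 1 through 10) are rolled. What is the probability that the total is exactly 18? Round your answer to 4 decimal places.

0.0540

There are 10^4 = 10000 equally likely outcomes.
The number of ordered 4-tuples from {1,…,10} summing to 18 is 540.
P(sum = 18) = 540/10000 = 27/500 ≈ 0.0540.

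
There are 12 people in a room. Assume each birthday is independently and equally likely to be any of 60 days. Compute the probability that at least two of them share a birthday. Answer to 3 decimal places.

It's easier to compute the probability that all 12 are distinct.
P(all distinct) = 60/60 · 59/60 · ··· · 49/60 ≈ 0.308.
So the probability of at least one match is 1 − 0.308 = 0.692.

0.692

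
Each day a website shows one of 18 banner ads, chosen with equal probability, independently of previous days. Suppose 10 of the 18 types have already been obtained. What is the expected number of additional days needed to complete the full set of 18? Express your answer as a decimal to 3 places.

Starting from 10 distinct types, each trial gives a new one with probability (18−i)/18 when i types are held, so the wait for the next new type is 18/(18−i).
E = 18/8 + 18/7 + 18/6 + 18/5 + 18/4 + 18/3 + 18/2 + 18/1 = 6849/140 ≈ 48.921.

48.921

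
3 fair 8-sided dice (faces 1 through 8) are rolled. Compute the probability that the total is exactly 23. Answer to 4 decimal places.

0.0059

There are 8^3 = 512 equally likely outcomes.
The number of ordered 3-tuples from {1,…,8} summing to 23 is 3.
P(sum = 23) = 3/512 ≈ 0.0059.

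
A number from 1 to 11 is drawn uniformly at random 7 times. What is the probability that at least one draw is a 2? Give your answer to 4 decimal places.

0.4868

P(no draw is a 2) = (10/11)^7 ≈ 0.5132.
P(at least one) = 1 − 0.5132 = 0.4868.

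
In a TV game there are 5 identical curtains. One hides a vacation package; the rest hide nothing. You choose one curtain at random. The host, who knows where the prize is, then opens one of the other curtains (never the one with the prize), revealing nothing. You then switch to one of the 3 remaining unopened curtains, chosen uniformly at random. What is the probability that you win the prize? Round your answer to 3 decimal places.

0.267

Your original curtain holds the prize with probability 1/5, so the other 4 collectively hold it with probability 4/5.
The host can always find an empty curtain to open, so this doesn't change that 4/5; it is now spread over the 3 remaining unopened curtains.
P(win by switching) = (4/5) · (1/3) = 4/15 ≈ 0.267.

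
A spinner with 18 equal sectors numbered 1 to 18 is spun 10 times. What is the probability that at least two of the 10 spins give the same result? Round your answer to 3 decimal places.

0.956

P(all 10 different) = 18/18 · 17/18 · ··· · 9/18 ≈ 0.044.
P(at least two equal) = 1 − 0.044 = 0.956.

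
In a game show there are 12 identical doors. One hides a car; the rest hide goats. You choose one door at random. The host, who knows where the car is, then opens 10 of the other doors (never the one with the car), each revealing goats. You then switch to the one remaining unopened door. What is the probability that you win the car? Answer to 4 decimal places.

0.9167

Your original door holds the car with probability 1/12, so the other 11 collectively hold it with probability 11/12.
The host can always find 10 empty doors to open, so the reveals don't change that 11/12; it is now spread over the 1 remaining unopened door.
P(win by switching) = (11/12) · (1/1) = 11/12 ≈ 0.9167.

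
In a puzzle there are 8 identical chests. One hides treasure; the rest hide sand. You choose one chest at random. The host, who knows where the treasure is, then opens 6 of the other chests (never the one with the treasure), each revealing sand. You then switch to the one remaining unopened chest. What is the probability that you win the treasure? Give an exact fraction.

7/8

Your original chest holds the treasure with probability 1/8, so the other 7 collectively hold it with probability 7/8.
The host can always find 6 empty chests to open, so the reveals don't change that 7/8; it is now spread over the 1 remaining unopened chest.
P(win by switching) = (7/8) · (1/1) = 7/8.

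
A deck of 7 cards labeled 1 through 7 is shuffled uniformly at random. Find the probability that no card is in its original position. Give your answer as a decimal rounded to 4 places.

This is the derangement probability: permutations of 7 with no fixed point.
D(7) = 7! · (1 − 1/1! + 1/2! − ··· + (−1)^7/7!) = 1854.
P = 1854/5040 = 103/280 ≈ 0.3679.

0.3679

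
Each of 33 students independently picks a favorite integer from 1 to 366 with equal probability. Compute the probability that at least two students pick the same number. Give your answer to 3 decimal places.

It's easier to compute the probability that all 33 are distinct.
P(all distinct) = 366/366 · 365/366 · ··· · 334/366 ≈ 0.226.
So the probability of at least one match is 1 − 0.226 = 0.774.

0.774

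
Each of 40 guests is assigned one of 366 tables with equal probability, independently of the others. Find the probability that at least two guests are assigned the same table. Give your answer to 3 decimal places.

0.891

It's easier to compute the probability that all 40 are distinct.
P(all distinct) = 366/366 · 365/366 · ··· · 327/366 ≈ 0.109.
So the probability of at least one match is 1 − 0.109 = 0.891.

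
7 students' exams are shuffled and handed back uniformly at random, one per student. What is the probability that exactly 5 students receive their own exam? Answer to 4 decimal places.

0.0042

Choose which 5 of the 7 are fixed: C(7,5) = 21 ways.
The remaining 2 must have no fixed point: D(2) = 1.
P = 21·1/5040 = 1/240 ≈ 0.0042.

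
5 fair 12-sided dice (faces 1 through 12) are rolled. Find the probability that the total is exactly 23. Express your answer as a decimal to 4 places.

There are 12^5 = 248832 equally likely outcomes.
The number of ordered 5-tuples from {1,…,12} summing to 23 is 6265.
P(sum = 23) = 6265/248832 ≈ 0.0252.

0.0252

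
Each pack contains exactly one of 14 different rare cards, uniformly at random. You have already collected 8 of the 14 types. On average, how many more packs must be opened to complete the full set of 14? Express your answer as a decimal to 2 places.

34.30

Starting from 8 distinct types, each trial gives a new one with probability (14−i)/14 when i types are held, so the wait for the next new type is 14/(14−i).
E = 14/6 + 14/5 + 14/4 + 14/3 + 14/2 + 14/1 = 343/10 ≈ 34.30.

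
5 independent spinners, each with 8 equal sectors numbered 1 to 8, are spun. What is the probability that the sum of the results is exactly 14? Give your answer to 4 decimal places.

There are 8^5 = 32768 equally likely outcomes.
The number of ordered 5-tuples from {1,…,8} summing to 14 is 690.
P(sum = 14) = 690/32768 = 345/16384 ≈ 0.0211.

0.0211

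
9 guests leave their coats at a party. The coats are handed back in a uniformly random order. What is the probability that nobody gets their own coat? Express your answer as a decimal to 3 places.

0.368

This is the derangement probability: permutations of 9 with no fixed point.
D(9) = 9! · (1 − 1/1! + 1/2! − ··· + (−1)^9/9!) = 133496.
P = 133496/362880 = 16687/45360 ≈ 0.368.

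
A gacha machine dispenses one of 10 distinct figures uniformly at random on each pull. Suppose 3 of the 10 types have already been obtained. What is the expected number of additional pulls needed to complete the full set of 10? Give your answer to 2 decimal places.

Starting from 3 distinct types, each trial gives a new one with probability (10−i)/10 when i types are held, so the wait for the next new type is 10/(10−i).
E = 10/7 + 10/6 + 10/5 + 10/4 + 10/3 + 10/2 + 10/1 = 363/14 ≈ 25.93.

25.93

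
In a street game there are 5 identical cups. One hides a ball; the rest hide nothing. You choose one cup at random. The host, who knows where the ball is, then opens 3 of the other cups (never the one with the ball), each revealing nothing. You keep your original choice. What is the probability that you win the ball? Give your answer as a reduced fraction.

1/5

The host can always open 3 empty cups regardless of your choice, so the reveals give no information about your original cup.
P(win by staying) = 1/5.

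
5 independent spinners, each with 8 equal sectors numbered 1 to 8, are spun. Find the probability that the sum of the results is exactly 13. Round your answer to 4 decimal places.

There are 8^5 = 32768 equally likely outcomes.
The number of ordered 5-tuples from {1,…,8} summing to 13 is 490.
P(sum = 13) = 490/32768 = 245/16384 ≈ 0.0150.

0.0150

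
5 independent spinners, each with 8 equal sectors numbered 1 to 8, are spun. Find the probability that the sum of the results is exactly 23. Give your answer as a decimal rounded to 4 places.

0.0751

There are 8^5 = 32768 equally likely outcomes.
The number of ordered 5-tuples from {1,…,8} summing to 23 is 2460.
P(sum = 23) = 2460/32768 = 615/8192 ≈ 0.0751.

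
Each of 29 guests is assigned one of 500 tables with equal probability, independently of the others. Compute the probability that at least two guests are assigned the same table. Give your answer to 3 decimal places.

0.563

It's easier to compute the probability that all 29 are distinct.
P(all distinct) = 500/500 · 499/500 · ··· · 472/500 ≈ 0.437.
So the probability of at least one match is 1 − 0.437 = 0.563.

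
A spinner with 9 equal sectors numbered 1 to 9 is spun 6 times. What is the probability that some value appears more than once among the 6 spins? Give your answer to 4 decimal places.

P(all 6 different) = 9/9 · 8/9 · ··· · 4/9 ≈ 0.1138.
P(at least two equal) = 1 − 0.1138 = 0.8862.

0.8862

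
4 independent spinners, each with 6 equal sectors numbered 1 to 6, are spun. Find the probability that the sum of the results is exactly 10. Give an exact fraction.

5/81

There are 6^4 = 1296 equally likely outcomes.
The number of ordered 4-tuples from {1,…,6} summing to 10 is 80.
P(sum = 10) = 80/1296 = 5/81.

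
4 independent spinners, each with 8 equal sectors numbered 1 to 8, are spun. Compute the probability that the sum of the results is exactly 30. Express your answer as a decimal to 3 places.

0.002

There are 8^4 = 4096 equally likely outcomes.
The number of ordered 4-tuples from {1,…,8} summing to 30 is 10.
P(sum = 30) = 10/4096 = 5/2048 ≈ 0.002.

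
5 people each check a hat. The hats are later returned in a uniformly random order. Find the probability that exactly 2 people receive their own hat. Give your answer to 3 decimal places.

Choose which 2 of the 5 are fixed: C(5,2) = 10 ways.
The remaining 3 must have no fixed point: D(3) = 2.
P = 10·2/120 = 1/6 ≈ 0.167.

0.167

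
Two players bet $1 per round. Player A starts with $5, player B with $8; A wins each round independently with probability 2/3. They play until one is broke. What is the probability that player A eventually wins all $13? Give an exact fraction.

Let r = q/p = (1/3)/(2/3) = 1/2. The recurrence P(i) = p·P(i+1) + q·P(i−1) with P(0)=0, P(13)=1 gives P(i) = (1 − r^i)/(1 − r^13).
P(5) = (1 − (1/2)^5) / (1 − (1/2)^13) = 7936/8191.

7936/8191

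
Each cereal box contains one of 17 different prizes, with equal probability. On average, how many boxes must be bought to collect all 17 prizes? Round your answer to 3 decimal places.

After i distinct types are collected, each trial gives a new one with probability (17−i)/17, so the expected wait for the next new type is 17/(17−i).
E = 17/17 + 17/16 + 17/15 + 17/14 + 17/13 + 17/12 + 17/11 + 17/10 + 17/9 + 17/8 + 17/7 + 17/6 + 17/5 + 17/4 + 17/3 + 17/2 + 17/1 = 42142223/720720 ≈ 58.472.

58.472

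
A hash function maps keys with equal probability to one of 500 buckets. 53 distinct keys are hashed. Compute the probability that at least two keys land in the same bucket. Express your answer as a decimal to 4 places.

It's easier to compute the probability that all 53 are distinct.
P(all distinct) = 500/500 · 499/500 · ··· · 448/500 ≈ 0.0574.
So the probability of at least one match is 1 − 0.0574 = 0.9426.

0.9426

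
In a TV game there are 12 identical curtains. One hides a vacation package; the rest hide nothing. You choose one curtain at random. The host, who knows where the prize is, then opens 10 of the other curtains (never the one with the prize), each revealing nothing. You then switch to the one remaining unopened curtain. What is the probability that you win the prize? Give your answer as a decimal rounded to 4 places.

Your original curtain holds the prize with probability 1/12, so the other 11 collectively hold it with probability 11/12.
The host can always find 10 empty curtains to open, so the reveals don't change that 11/12; it is now spread over the 1 remaining unopened curtain.
P(win by switching) = (11/12) · (1/1) = 11/12 ≈ 0.9167.

0.9167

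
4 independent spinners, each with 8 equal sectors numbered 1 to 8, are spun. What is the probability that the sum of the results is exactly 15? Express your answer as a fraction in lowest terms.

71/1024

There are 8^4 = 4096 equally likely outcomes.
The number of ordered 4-tuples from {1,…,8} summing to 15 is 284.
P(sum = 15) = 284/4096 = 71/1024.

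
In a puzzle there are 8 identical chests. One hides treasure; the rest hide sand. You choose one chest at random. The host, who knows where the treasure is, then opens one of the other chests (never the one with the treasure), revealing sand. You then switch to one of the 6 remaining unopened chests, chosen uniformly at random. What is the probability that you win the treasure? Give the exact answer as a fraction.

Your original chest holds the treasure with probability 1/8, so the other 7 collectively hold it with probability 7/8.
The host can always find an empty chest to open, so this doesn't change that 7/8; it is now spread over the 6 remaining unopened chests.
P(win by switching) = (7/8) · (1/6) = 7/48.

7/48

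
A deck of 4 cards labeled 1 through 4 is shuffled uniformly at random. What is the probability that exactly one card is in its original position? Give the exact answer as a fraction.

Choose which one is fixed: C(4,1) = 4 ways.
The remaining 3 must have no fixed point: D(3) = 2.
P = 4·2/24 = 1/3.

1/3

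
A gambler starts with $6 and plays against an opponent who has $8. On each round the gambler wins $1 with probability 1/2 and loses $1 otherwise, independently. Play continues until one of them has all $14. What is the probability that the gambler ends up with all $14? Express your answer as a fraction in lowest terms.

With a fair step, P(i) = ½P(i−1) + ½P(i+1) with P(0)=0, P(14)=1 has the linear solution P(i) = i/14.
P(6) = 6/14 = 3/7.

3/7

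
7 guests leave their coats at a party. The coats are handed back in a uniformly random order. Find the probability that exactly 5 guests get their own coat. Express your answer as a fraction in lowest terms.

1/240

Choose which 5 of the 7 are fixed: C(7,5) = 21 ways.
The remaining 2 must have no fixed point: D(2) = 1.
P = 21·1/5040 = 1/240.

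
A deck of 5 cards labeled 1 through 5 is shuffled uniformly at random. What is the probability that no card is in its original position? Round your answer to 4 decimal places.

0.3667

This is the derangement probability: permutations of 5 with no fixed point.
D(5) = 5! · (1 − 1/1! + 1/2! − ··· + (−1)^5/5!) = 44.
P = 44/120 = 11/30 ≈ 0.3667.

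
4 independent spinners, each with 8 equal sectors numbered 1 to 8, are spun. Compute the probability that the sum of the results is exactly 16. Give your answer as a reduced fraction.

315/4096

There are 8^4 = 4096 equally likely outcomes.
The number of ordered 4-tuples from {1,…,8} summing to 16 is 315.
P(sum = 16) = 315/4096.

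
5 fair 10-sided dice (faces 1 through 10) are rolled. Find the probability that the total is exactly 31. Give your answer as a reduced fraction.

33/625

There are 10^5 = 100000 equally likely outcomes.
The number of ordered 5-tuples from {1,…,10} summing to 31 is 5280.
P(sum = 31) = 5280/100000 = 33/625.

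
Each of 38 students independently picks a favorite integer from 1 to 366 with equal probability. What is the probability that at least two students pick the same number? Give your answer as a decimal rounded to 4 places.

0.8633

It's easier to compute the probability that all 38 are distinct.
P(all distinct) = 366/366 · 365/366 · ··· · 329/366 ≈ 0.1367.
So the probability of at least one match is 1 − 0.1367 = 0.8633.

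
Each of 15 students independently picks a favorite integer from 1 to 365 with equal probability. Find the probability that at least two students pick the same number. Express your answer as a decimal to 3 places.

0.253

It's easier to compute the probability that all 15 are distinct.
P(all distinct) = 365/365 · 364/365 · ··· · 351/365 ≈ 0.747.
So the probability of at least one match is 1 − 0.747 = 0.253.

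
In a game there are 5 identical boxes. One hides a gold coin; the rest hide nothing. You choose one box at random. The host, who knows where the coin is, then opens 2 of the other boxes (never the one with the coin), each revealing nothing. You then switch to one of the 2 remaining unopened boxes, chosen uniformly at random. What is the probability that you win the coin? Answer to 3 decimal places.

Your original box holds the coin with probability 1/5, so the other 4 collectively hold it with probability 4/5.
The host can always find 2 empty boxes to open, so the reveals don't change that 4/5; it is now spread over the 2 remaining unopened boxes.
P(win by switching) = (4/5) · (1/2) = 2/5 ≈ 0.400.

0.400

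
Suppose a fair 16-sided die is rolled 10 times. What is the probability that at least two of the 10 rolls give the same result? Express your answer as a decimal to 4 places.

0.9736

P(all 10 different) = 16/16 · 15/16 · ··· · 7/16 ≈ 0.0264.
P(at least two equal) = 1 − 0.0264 = 0.9736.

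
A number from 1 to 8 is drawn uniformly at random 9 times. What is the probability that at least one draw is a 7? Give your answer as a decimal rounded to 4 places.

0.6993

P(no draw is a 7) = (7/8)^9 ≈ 0.3007.
P(at least one) = 1 − 0.3007 = 0.6993.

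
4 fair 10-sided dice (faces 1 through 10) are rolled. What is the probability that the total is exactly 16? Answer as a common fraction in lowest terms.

83/2000

There are 10^4 = 10000 equally likely outcomes.
The number of ordered 4-tuples from {1,…,10} summing to 16 is 415.
P(sum = 16) = 415/10000 = 83/2000.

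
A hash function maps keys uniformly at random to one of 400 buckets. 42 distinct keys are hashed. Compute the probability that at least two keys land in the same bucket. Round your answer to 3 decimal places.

0.893

It's easier to compute the probability that all 42 are distinct.
P(all distinct) = 400/400 · 399/400 · ··· · 359/400 ≈ 0.107.
So the probability of at least one match is 1 − 0.107 = 0.893.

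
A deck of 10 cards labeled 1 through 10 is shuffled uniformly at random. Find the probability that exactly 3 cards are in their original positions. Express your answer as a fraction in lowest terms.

Choose which 3 of the 10 are fixed: C(10,3) = 120 ways.
The remaining 7 must have no fixed point: D(7) = 1854.
P = 120·1854/3628800 = 103/1680.

103/1680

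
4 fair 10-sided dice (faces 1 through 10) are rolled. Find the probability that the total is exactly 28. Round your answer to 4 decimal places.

There are 10^4 = 10000 equally likely outcomes.
The number of ordered 4-tuples from {1,…,10} summing to 28 is 415.
P(sum = 28) = 415/10000 = 83/2000 ≈ 0.0415.

0.0415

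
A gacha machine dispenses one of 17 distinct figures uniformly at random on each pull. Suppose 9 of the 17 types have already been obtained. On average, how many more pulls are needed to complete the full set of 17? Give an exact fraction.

12937/280

Starting from 9 distinct types, each trial gives a new one with probability (17−i)/17 when i types are held, so the wait for the next new type is 17/(17−i).
E = 17/8 + 17/7 + 17/6 + 17/5 + 17/4 + 17/3 + 17/2 + 17/1 = 12937/280.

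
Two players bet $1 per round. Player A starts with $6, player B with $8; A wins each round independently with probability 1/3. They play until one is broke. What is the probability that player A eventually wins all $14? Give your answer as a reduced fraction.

21/5461

Let r = q/p = (2/3)/(1/3) = 2. The recurrence P(i) = p·P(i+1) + q·P(i−1) with P(0)=0, P(14)=1 gives P(i) = (1 − r^i)/(1 − r^14).
P(6) = (1 − (2)^6) / (1 − (2)^14) = 21/5461.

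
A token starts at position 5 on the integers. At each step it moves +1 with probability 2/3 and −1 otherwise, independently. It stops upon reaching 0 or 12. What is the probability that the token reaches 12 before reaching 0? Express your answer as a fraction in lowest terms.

3968/4095

Let r = q/p = (1/3)/(2/3) = 1/2. The recurrence P(i) = p·P(i+1) + q·P(i−1) with P(0)=0, P(12)=1 gives P(i) = (1 − r^i)/(1 − r^12).
P(5) = (1 − (1/2)^5) / (1 − (1/2)^12) = 3968/4095.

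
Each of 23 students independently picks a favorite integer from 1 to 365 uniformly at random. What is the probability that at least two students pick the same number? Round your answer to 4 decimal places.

0.5073

It's easier to compute the probability that all 23 are distinct.
P(all distinct) = 365/365 · 364/365 · ··· · 343/365 ≈ 0.4927.
So the probability of at least one match is 1 − 0.4927 = 0.5073.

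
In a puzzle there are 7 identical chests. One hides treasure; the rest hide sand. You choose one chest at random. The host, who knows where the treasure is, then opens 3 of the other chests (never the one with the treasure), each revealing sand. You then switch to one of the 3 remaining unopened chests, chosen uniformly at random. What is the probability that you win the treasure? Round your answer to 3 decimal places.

0.286

Your original chest holds the treasure with probability 1/7, so the other 6 collectively hold it with probability 6/7.
The host can always find 3 empty chests to open, so the reveals don't change that 6/7; it is now spread over the 3 remaining unopened chests.
P(win by switching) = (6/7) · (1/3) = 2/7 ≈ 0.286.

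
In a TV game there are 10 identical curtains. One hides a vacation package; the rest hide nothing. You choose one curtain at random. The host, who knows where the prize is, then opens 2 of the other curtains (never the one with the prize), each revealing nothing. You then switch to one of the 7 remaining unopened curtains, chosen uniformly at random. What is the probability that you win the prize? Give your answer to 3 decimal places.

0.129

Your original curtain holds the prize with probability 1/10, so the other 9 collectively hold it with probability 9/10.
The host can always find 2 empty curtains to open, so the reveals don't change that 9/10; it is now spread over the 7 remaining unopened curtains.
P(win by switching) = (9/10) · (1/7) = 9/70 ≈ 0.129.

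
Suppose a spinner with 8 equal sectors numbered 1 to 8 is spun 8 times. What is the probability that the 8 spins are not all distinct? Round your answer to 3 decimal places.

P(all 8 different) = 8/8 · 7/8 · ··· · 1/8 ≈ 0.002.
P(at least two equal) = 1 − 0.002 = 0.998.

0.998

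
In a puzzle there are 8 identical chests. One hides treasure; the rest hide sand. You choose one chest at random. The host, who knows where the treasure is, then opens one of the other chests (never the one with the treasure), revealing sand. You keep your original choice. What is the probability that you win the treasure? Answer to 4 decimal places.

0.1250

The host can always open an empty chest regardless of your choice, so this gives no information about your original chest.
P(win by staying) = 1/8 ≈ 0.1250.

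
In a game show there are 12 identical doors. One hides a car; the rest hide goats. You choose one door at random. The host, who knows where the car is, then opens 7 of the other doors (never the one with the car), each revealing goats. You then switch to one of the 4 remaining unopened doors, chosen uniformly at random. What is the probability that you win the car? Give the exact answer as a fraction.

Your original door holds the car with probability 1/12, so the other 11 collectively hold it with probability 11/12.
The host can always find 7 empty doors to open, so the reveals don't change that 11/12; it is now spread over the 4 remaining unopened doors.
P(win by switching) = (11/12) · (1/4) = 11/48.

11/48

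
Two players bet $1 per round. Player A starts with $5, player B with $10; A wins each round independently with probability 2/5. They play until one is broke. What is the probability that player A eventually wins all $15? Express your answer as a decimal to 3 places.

Let r = q/p = (3/5)/(2/5) = 3/2. The recurrence P(i) = p·P(i+1) + q·P(i−1) with P(0)=0, P(15)=1 gives P(i) = (1 − r^i)/(1 − r^15).
P(5) = (1 − (3/2)^5) / (1 − (3/2)^15) = 1024/67849 ≈ 0.015.

0.015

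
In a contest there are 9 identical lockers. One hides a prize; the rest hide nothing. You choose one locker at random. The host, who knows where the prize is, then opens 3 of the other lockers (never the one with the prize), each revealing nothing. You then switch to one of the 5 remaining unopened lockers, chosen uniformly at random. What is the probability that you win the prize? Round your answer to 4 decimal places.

0.1778

Your original locker holds the prize with probability 1/9, so the other 8 collectively hold it with probability 8/9.
The host can always find 3 empty lockers to open, so the reveals don't change that 8/9; it is now spread over the 5 remaining unopened lockers.
P(win by switching) = (8/9) · (1/5) = 8/45 ≈ 0.1778.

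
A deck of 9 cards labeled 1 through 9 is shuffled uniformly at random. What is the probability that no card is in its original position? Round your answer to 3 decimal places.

0.368

This is the derangement probability: permutations of 9 with no fixed point.
D(9) = 9! · (1 − 1/1! + 1/2! − ··· + (−1)^9/9!) = 133496.
P = 133496/362880 = 16687/45360 ≈ 0.368.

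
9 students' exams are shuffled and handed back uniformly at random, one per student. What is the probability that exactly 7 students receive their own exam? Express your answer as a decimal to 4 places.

Choose which 7 of the 9 are fixed: C(9,7) = 36 ways.
The remaining 2 must have no fixed point: D(2) = 1.
P = 36·1/362880 = 1/10080 ≈ 0.0001.

0.0001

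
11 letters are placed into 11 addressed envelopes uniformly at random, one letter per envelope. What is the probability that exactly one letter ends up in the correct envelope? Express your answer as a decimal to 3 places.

Choose which one is fixed: C(11,1) = 11 ways.
The remaining 10 must have no fixed point: D(10) = 1334961.
P = 11·1334961/39916800 = 16481/44800 ≈ 0.368.

0.368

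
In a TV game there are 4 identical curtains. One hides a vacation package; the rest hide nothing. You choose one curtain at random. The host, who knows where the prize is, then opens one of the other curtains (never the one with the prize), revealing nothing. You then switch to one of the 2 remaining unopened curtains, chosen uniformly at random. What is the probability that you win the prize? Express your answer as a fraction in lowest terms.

Your original curtain holds the prize with probability 1/4, so the other 3 collectively hold it with probability 3/4.
The host can always find an empty curtain to open, so this doesn't change that 3/4; it is now spread over the 2 remaining unopened curtains.
P(win by switching) = (3/4) · (1/2) = 3/8.

3/8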